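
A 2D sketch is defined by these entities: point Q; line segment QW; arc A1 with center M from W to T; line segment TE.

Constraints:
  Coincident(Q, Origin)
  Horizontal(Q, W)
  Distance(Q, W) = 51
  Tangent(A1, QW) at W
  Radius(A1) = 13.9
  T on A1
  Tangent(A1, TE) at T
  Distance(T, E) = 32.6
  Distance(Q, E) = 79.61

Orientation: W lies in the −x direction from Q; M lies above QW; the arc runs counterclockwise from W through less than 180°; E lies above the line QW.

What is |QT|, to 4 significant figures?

47.63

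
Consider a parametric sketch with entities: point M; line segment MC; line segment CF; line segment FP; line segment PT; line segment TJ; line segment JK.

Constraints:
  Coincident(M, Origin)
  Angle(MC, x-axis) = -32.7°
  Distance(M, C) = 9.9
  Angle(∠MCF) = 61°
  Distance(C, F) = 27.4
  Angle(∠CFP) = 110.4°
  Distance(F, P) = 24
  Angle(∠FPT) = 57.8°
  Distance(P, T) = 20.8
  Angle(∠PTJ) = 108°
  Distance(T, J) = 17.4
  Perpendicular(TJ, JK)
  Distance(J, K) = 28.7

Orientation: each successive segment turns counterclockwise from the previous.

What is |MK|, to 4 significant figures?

38.80

M is at the origin; MC runs at -32.7° with length 9.9, so C = (8.331, -5.348). ∠MCF = 61.0° gives CF at 86.30° from the x-axis; with |CF| = 27.4, F = (10.10, 21.99). ∠CFP = 110.4° gives FP at 155.9° from the x-axis; with |FP| = 24.0, P = (-11.81, 31.79). ∠FPT = 57.8° gives PT at -81.90° from the x-axis; with |PT| = 20.8, T = (-8.878, 11.20). ∠PTJ = 108.0° gives TJ at -9.900° from the x-axis; with |TJ| = 17.4, J = (8.263, 8.210). TJ ⟂ JK, so JK runs at 80.10°; with |JK| = 28.7, K = (13.20, 36.48). Then |MK| = |K − M| = 38.80.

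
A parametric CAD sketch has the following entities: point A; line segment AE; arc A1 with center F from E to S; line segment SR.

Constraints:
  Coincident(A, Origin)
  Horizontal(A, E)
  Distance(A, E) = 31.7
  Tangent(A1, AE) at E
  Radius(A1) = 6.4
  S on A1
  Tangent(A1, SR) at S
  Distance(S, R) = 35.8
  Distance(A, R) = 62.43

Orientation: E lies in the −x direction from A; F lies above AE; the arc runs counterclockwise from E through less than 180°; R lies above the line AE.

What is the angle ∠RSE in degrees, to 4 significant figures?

115.4°

Checks: |FE| = 6.400 ✓; |FS| = 6.400 ✓; ∠(FS, SR) = 90.00° ✓; |SR| = 35.80 ✓; |AR| = 62.43 ✓.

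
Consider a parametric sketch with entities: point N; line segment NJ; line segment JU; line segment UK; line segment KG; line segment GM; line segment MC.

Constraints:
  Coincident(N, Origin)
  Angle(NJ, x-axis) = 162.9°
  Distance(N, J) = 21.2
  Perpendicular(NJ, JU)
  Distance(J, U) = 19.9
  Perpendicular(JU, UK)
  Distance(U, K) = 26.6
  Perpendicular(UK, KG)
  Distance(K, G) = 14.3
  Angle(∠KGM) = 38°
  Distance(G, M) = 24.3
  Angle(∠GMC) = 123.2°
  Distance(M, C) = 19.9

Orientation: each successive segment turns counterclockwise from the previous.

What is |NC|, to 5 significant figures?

43.700

N is at the origin; NJ runs at 162.9° with length 21.2, so J = (-20.263, 6.2337). The perpendicularity gives JU at right angles to NJ, so JU runs at -107.10°; with |JU| = 19.9, U = (-26.114, -12.787). The perpendicularity gives UK at right angles to JU, so UK runs at -17.100°; with |UK| = 26.6, K = (-0.69012, -20.608). UK is perpendicular to KG, so KG runs at 72.900°; with |KG| = 14.3, G = (3.5147, -6.9403). ∠KGM = 38.0° gives GM at -145.10° from the x-axis; with |GM| = 24.3, M = (-16.415, -20.843). ∠GMC = 123.2° gives MC at -88.300° from the x-axis; with |MC| = 19.9, C = (-15.825, -40.735). Then |NC| = |C − N| = 43.700.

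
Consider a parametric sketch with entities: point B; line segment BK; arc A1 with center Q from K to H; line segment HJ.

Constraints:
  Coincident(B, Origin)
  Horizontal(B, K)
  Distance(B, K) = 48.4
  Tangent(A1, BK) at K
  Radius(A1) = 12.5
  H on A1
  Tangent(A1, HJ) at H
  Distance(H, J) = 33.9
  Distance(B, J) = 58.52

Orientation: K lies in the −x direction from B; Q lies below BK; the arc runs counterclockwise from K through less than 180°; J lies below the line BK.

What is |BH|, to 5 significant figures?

61.446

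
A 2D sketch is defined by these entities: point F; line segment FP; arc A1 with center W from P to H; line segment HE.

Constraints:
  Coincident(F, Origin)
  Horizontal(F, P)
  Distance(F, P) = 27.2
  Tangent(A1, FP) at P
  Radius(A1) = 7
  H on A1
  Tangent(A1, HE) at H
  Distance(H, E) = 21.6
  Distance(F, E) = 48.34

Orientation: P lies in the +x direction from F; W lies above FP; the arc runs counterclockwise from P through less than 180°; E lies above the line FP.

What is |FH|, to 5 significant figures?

33.994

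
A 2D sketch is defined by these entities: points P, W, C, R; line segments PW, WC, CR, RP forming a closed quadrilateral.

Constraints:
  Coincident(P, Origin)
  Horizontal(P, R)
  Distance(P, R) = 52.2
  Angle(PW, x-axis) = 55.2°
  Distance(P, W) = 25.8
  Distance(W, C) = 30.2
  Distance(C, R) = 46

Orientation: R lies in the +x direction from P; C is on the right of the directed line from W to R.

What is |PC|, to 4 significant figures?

10.55

Checks: P = (0.00, 0.00) ✓; |WC| = 30.20 ✓; |CR| = 46.00 ✓.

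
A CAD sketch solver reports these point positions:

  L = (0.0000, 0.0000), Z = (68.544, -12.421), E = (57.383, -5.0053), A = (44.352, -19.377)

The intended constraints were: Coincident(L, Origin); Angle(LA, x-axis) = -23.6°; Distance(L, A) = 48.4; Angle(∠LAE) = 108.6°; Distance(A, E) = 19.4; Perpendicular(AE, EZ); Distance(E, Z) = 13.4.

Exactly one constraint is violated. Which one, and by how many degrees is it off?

Perpendicular(AE, EZ) — off by 8.60°.

L = (0.00, 0.00) ✓; LA at -23.60° ✓; |LA| = 48.40 ✓; ∠LAE = 108.6° ✓; |AE| = 19.40 ✓; ∠(AE, EZ) = 81.40° ✗; |EZ| = 13.40 ✓.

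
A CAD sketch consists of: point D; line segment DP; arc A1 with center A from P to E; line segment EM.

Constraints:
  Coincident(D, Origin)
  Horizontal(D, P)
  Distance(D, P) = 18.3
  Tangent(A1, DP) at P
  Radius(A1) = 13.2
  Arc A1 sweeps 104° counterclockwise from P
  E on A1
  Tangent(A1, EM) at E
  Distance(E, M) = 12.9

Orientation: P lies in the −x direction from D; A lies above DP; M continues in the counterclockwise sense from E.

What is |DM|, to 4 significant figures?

30.17

On A1, P sits at bearing -90° from A; a 104° counterclockwise sweep puts E at bearing 14°, so E = A + 13.2·(cos 14°, sin 14°) = (-5.492, 16.39). Since A1 is tangent to EM there, AE ⟂ EM, so EM runs along (−sin 14°, cos 14°); with |EM| = 12.9, M = (-8.613, 28.91). Then |DM| = |M − D| = 30.17.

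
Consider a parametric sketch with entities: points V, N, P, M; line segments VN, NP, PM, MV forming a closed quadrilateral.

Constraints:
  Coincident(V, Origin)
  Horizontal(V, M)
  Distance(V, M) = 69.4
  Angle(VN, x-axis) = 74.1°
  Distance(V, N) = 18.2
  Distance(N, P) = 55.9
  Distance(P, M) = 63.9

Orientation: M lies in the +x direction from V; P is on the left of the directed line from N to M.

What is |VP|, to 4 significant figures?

72.56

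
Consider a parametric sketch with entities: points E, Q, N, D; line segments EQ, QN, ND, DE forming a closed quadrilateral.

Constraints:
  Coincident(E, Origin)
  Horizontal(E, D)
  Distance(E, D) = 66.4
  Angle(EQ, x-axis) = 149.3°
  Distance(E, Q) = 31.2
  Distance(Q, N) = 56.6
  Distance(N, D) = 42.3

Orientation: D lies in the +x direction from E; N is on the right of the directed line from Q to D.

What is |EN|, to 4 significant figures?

25.83

Checks: |QN| = 56.60 ✓; |ND| = 42.30 ✓.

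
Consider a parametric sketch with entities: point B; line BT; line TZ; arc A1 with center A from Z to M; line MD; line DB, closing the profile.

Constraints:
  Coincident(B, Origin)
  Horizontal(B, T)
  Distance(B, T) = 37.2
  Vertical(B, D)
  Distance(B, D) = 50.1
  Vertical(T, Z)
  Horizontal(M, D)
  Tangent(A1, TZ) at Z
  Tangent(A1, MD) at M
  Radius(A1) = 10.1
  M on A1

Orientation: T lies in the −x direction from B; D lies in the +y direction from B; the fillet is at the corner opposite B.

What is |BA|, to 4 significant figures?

48.32

B is at the origin; BT is horizontal with |BT| = 37.2 and T on the −x side, so T = (-37.20, 0.000). BD is vertical with |BD| = 50.1 and D on the +y side, so D = (0.000, 50.10). The virtual corner opposite B is at (-37.20, 50.10). Since A1 is tangent to TZ there, AZ ⟂ TZ and tangency of A1 to MD means the radius AM is perpendicular to MD, with radius 10.1, so the center A sits 10.1 in from both sides at A = (-27.10, 40.00). Then |BA| = |A − B| = 48.32.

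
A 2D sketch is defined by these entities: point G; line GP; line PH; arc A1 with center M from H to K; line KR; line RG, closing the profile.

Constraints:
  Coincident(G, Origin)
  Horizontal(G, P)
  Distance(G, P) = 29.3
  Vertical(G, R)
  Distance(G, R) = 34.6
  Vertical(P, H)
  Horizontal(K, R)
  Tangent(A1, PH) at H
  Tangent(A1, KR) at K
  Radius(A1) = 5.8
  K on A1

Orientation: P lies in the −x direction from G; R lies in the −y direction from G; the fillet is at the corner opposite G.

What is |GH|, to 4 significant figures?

41.08

G is at the origin; GP is horizontal with |GP| = 29.3 and P on the −x side, so P = (-29.30, 0.000). GR is vertical with |GR| = 34.6 and R on the −y side, so R = (0.000, -34.60). The virtual corner opposite G is at (-29.30, -34.60). A1 meets PH tangentially, so MH is at right angles to PH and tangency of A1 to KR means the radius MK is perpendicular to KR, with radius 5.8, so the center M sits 5.8 in from both sides at M = (-23.50, -28.80). That places the tangent points at H = (-29.30, -28.80) on PH and K = (-23.50, -34.60) on KR. Then |GH| = |H − G| = 41.08.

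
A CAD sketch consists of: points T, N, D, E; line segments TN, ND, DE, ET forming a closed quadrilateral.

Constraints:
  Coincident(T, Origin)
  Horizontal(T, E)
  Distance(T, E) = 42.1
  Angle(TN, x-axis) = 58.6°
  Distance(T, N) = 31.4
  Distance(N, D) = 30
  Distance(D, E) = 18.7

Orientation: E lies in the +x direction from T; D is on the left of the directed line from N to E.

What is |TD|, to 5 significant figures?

48.794

T is at the origin; T and E share the same y with |TE| = 42.1 and E in +x, so E = (42.1, 0). TN runs at 58.6° with |TN| = 31.4, so N = (16.360, 26.801). D is determined by |ND| = 30.0 and |DE| = 18.7 together: it lies at the intersection of circle(N, 30.0) and circle(E, 18.7). With |NE| = 37.160, the foot of the radical line on NE is 25.985 from N and the perpendicular offset is √(30.0² − 25.985²) = 14.993. Taking the left-of-NE solution: D = (45.173, 18.446).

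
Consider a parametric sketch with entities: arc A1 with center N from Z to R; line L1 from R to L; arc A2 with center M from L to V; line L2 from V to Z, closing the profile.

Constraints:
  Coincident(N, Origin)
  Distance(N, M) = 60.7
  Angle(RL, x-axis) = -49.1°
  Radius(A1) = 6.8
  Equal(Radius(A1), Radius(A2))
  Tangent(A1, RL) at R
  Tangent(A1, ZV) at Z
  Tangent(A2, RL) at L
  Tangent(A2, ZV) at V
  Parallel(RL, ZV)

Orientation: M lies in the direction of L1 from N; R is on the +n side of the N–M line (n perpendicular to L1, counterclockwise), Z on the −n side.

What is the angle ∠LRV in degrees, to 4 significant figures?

12.63°

Tangency of A1 to both parallel lines with radius 6.8 puts R and Z at N ± 6.8·n: R = (5.140, 4.452), Z = (-5.140, -4.452). Equal radii place L and V the same way about M: L = M + 6.8·n = (44.88, -41.43), V = M − 6.8·n = (34.60, -50.33). Then cos ∠LRV = RL·RV / (|RL||RV|), giving 12.63°.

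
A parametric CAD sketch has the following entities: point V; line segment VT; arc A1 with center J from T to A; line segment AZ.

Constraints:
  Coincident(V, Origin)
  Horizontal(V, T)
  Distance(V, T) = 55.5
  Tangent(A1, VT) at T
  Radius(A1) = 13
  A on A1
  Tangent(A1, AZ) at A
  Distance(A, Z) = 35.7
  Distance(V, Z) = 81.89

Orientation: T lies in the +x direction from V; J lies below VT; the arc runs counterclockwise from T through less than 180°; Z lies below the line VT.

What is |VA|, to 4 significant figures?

49.20

Checks: ∠(JT, TV) = 90.00° ✓; |JT| = 13.00 ✓; |JA| = 13.00 ✓; ∠(JA, AZ) = 90.00° ✓; |AZ| = 35.70 ✓; |VZ| = 81.89 ✓.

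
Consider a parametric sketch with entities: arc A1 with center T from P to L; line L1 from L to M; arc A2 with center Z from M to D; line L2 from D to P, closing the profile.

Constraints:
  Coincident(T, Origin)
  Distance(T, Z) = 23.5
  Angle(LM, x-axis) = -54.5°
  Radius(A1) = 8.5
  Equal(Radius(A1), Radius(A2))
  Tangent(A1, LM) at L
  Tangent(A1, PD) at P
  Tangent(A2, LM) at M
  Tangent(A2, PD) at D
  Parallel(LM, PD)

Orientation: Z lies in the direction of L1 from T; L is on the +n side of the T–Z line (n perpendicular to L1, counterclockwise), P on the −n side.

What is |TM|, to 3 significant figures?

25.0

The slot axis is L1's direction at -54.5°, so u = (cos -54.5°, sin -54.5°) = (0.581, -0.814) and n = (−sin -54.5°, cos -54.5°) = (0.814, 0.581). T is at the origin and Z lies 23.5 along u from T, so Z = 23.5·u = (13.6, -19.1). Tangency of A1 to both parallel lines with radius 8.5 puts L and P at T ± 8.5·n: L = (6.92, 4.94), P = (-6.92, -4.94). Equal radii place M and D the same way about Z: M = Z + 8.5·n = (20.6, -14.2), D = Z − 8.5·n = (6.73, -24.1). Then |TM| = |M − T| = 25.0.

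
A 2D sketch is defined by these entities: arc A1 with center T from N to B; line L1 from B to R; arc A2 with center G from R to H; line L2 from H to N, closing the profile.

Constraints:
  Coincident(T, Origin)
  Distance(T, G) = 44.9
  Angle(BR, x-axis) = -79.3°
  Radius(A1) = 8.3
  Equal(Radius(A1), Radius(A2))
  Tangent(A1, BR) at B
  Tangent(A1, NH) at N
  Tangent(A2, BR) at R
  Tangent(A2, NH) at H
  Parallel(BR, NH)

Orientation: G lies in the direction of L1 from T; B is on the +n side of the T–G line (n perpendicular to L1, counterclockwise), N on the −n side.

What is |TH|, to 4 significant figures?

45.66

Tangency of A1 to both parallel lines with radius 8.3 puts B and N at T ± 8.3·n: B = (8.156, 1.541), N = (-8.156, -1.541). Equal radii place R and H the same way about G: R = G + 8.3·n = (16.49, -42.58), H = G − 8.3·n = (0.1807, -45.66). Then |TH| = |H − T| = 45.66.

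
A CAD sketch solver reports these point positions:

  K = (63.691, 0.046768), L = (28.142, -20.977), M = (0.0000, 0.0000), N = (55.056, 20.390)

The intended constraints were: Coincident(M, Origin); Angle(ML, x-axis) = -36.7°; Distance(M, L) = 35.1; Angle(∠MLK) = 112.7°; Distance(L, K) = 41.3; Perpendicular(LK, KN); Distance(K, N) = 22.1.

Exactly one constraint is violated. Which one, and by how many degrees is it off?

Perpendicular(LK, KN) — off by 7.60°.

M = (0.00, 0.00) ✓; ML at -36.70° ✓; |ML| = 35.10 ✓; ∠MLK = 112.7° ✓; |LK| = 41.30 ✓; ∠(LK, KN) = 82.40° ✗; |KN| = 22.10 ✓.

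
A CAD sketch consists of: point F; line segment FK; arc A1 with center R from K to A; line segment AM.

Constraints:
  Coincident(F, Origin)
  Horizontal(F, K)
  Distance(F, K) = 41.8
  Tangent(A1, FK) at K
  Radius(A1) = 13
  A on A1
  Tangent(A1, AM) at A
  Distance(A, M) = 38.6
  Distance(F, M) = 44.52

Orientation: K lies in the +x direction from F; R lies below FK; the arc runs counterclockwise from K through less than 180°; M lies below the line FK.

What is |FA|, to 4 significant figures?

30.95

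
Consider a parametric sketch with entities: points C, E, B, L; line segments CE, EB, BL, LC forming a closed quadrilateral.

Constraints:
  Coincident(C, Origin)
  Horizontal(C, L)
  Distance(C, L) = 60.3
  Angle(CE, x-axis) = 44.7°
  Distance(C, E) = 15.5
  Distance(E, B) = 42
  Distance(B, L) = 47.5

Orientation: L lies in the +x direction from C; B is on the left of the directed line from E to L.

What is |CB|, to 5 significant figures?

57.475

Checks: |EB| = 42.00 ✓; |BL| = 47.50 ✓.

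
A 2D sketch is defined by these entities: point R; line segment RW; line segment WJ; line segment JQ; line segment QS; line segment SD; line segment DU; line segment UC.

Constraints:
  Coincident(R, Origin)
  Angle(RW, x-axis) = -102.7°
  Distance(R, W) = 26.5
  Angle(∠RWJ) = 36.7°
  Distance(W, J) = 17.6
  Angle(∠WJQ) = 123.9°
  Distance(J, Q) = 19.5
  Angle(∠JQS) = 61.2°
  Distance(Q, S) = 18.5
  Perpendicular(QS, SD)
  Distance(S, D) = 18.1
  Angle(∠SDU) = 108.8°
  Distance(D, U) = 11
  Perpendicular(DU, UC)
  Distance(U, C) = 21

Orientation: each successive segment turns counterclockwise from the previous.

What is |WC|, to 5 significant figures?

30.673

R is at the origin; RW runs at -102.7° with length 26.5, so W = (-5.8259, -25.852). ∠RWJ = 36.7° gives WJ at 40.600° from the x-axis; with |WJ| = 17.6, J = (7.5373, -14.398). ∠WJQ = 123.9° gives JQ at 96.700° from the x-axis; with |JQ| = 19.5, Q = (5.2622, 4.9688). ∠JQS = 61.2° gives QS at -144.50° from the x-axis; with |QS| = 18.5, S = (-9.7990, -5.7742). The perpendicularity gives SD at right angles to QS, so SD runs at -54.500°; with |SD| = 18.1, D = (0.71176, -20.510). ∠SDU = 108.8° gives DU at 16.700° from the x-axis; with |DU| = 11.0, U = (11.248, -17.349). DU ⟂ UC, so UC runs at 106.70°; with |UC| = 21.0, C = (5.2132, 2.7655). Then |WC| = |C − W| = 30.673.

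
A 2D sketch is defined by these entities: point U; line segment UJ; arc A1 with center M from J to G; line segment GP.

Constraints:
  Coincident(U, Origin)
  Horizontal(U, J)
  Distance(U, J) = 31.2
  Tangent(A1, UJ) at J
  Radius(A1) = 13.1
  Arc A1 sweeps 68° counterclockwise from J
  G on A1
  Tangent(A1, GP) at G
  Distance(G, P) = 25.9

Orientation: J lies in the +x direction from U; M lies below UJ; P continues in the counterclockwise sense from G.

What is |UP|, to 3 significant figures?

33.5

U is at the origin; UJ is horizontal with |UJ| = 31.2 and J on the +x side, so J = (31.2, 0.00). The tangent condition forces MJ to be normal to UJ, so M = J + (0, -13.1) = (31.2, -13.1). On A1, J sits at bearing 90° from M; a 68° counterclockwise sweep puts G at bearing 158°, so G = M + 13.1·(cos 158°, sin 158°) = (19.1, -8.19). The tangent condition forces MG to be normal to GP, so GP runs along (−sin 158°, cos 158°); with |GP| = 25.9, P = (9.35, -32.2). Then |UP| = |P − U| = 33.5.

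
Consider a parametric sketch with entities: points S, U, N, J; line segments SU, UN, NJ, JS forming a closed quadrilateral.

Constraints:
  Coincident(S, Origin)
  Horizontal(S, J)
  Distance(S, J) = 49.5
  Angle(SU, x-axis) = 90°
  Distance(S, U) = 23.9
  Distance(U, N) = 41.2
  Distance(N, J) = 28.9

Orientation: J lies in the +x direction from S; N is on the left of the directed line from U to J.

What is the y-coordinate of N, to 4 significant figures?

27.63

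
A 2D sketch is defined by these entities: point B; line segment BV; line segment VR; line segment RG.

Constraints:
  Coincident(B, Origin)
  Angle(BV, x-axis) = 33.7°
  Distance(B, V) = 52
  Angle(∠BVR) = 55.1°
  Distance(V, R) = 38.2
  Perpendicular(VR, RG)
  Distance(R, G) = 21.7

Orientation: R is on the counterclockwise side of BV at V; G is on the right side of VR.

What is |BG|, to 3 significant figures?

64.9

B is at the origin; BV runs at 33.7° with length 52.0, so V = 52.0·(cos 33.7°, sin 33.7°) = (43.3, 28.9). ∠BVR = 55.1°, so VR runs at 33.7° + (180° − 55.1°) = 159° from the x-axis; with |VR| = 38.2, R = V + 38.2·(cos 159°, sin 159°) = (7.70, 42.8). VR ⟂ RG; with |RG| = 21.7 on the right of VR, G = R + 21.7·(0.365, 0.931) = (15.6, 63.0). Then |BG| = |G − B| = 64.9.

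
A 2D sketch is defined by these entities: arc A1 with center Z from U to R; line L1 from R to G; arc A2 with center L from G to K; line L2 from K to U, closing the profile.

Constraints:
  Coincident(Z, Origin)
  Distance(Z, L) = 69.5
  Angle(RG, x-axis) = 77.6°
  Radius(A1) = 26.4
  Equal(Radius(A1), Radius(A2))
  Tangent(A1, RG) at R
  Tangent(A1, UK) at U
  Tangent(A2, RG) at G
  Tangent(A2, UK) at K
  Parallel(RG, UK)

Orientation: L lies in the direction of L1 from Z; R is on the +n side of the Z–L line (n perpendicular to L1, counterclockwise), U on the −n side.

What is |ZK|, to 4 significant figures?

74.35

Tangency of A1 to both parallel lines with radius 26.4 puts R and U at Z ± 26.4·n: R = (-25.78, 5.669), U = (25.78, -5.669). Equal radii place G and K the same way about L: G = L + 26.4·n = (-10.86, 73.55), K = L − 26.4·n = (40.71, 62.21). Then |ZK| = |K − Z| = 74.35.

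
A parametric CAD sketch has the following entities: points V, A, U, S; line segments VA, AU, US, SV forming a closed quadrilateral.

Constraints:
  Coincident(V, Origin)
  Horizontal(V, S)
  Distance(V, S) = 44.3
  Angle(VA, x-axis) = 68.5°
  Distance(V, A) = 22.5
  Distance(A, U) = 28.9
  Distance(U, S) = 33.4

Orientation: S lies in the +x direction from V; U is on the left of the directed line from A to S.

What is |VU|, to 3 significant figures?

47.4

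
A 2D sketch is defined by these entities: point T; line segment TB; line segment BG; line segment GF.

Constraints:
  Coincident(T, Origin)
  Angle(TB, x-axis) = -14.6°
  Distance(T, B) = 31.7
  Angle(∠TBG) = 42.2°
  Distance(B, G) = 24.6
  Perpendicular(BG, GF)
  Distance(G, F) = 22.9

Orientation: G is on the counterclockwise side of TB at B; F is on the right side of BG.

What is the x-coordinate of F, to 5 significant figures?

36.368

∠TBG = 42.2°, so BG runs at -14.6° + (180° − 42.2°) = 123.20° from the x-axis; with |BG| = 24.6, G = B + 24.6·(cos 123.20°, sin 123.20°) = (17.206, 12.594). The perpendicularity gives GF at right angles to BG; with |GF| = 22.9 on the right of BG, F = G + 22.9·(0.83676, 0.54756) = (36.368, 25.133). So F.x = 36.368.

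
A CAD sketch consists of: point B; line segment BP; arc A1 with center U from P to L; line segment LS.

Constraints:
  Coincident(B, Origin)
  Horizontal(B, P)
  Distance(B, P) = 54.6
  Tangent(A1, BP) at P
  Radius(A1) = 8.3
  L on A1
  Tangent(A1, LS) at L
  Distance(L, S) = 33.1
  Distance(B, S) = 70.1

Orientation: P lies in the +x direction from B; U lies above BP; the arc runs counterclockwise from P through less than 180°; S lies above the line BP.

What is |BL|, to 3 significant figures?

63.5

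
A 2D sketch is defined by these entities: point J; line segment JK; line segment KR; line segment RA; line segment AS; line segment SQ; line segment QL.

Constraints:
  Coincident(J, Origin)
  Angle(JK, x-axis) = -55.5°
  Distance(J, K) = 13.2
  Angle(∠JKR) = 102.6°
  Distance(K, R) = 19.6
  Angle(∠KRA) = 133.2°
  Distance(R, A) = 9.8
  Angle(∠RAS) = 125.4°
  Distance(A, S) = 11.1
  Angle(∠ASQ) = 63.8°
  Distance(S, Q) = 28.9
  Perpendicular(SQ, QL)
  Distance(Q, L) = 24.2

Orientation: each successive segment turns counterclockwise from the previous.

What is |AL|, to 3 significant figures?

27.9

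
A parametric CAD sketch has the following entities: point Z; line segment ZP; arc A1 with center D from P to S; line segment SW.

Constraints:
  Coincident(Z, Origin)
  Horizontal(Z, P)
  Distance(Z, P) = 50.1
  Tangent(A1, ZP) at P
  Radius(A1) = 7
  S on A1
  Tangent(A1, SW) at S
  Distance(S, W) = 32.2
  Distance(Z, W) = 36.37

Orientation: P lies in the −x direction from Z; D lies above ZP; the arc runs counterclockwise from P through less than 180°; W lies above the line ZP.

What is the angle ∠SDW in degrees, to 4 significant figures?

77.74°

Z is at the origin; Z and P share the same y with |ZP| = 50.1 and P on the −x side, so P = (-50.10, 0.000). Tangency of A1 to ZP means the radius DP is perpendicular to ZP, so D = P + (0, 7) = (-50.10, 7.000). Since DS ⟂ SW (tangency), |DW| = √(7.0² + 32.2²) = 32.95 regardless of where S sits on A1. So W lies on both circle(Z, 36.37) and circle(D, 32.95); the above-ZP intersection is W = (-24.10, 27.24). S is the foot of the tangent from W: S = (-44.72, 2.516).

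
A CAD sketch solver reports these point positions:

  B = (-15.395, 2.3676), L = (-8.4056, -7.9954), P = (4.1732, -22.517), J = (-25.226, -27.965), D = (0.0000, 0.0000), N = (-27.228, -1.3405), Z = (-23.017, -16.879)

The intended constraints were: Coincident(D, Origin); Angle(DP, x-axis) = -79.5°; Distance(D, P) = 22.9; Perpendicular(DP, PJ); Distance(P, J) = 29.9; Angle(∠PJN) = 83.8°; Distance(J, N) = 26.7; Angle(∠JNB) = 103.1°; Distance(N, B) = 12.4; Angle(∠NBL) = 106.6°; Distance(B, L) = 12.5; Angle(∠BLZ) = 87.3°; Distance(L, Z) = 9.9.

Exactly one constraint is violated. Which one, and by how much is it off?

Distance(L, Z) = 9.9 — off by 7.20.

D = (0.00, 0.00) ✓; DP at -79.50° ✓; |DP| = 22.90 ✓; ∠(DP, PJ) = 90.00° ✓; |PJ| = 29.90 ✓; ∠PJN = 83.80° ✓; |JN| = 26.70 ✓; ∠JNB = 103.1° ✓; |NB| = 12.40 ✓; ∠NBL = 106.6° ✓; |BL| = 12.50 ✓; ∠BLZ = 87.30° ✓; |LZ| = 17.10 ✗.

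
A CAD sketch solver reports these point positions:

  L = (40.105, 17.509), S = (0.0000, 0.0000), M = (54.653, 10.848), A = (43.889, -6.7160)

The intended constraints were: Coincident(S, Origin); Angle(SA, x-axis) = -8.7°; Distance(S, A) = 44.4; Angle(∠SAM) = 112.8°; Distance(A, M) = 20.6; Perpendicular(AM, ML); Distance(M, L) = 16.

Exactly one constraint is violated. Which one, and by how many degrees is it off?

Perpendicular(AM, ML) — off by 6.90°.

S = (0.00, 0.00) ✓; SA at -8.700° ✓; |SA| = 44.40 ✓; ∠SAM = 112.8° ✓; |AM| = 20.60 ✓; ∠(AM, ML) = 96.90° ✗; |ML| = 16.00 ✓.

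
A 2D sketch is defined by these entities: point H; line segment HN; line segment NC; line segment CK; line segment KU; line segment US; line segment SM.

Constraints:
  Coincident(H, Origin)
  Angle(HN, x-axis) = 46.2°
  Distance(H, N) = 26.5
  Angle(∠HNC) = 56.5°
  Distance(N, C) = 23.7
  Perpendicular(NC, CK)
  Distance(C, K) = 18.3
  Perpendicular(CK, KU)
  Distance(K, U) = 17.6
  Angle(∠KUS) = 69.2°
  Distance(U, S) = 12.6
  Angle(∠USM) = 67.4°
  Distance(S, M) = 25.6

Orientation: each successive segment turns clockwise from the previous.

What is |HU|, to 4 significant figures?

9.334

H is at the origin; HN runs at 46.2° with length 26.5, so N = (18.34, 19.13). ∠HNC = 56.5° gives NC at -77.30° from the x-axis; with |NC| = 23.7, C = (23.55, -3.994). NC is perpendicular to CK, so CK runs at -167.3°; with |CK| = 18.3, K = (5.700, -8.017). CK is perpendicular to KU, so KU runs at 102.7°; with |KU| = 17.6, U = (1.831, 9.153). Then |HU| = |U − H| = 9.334.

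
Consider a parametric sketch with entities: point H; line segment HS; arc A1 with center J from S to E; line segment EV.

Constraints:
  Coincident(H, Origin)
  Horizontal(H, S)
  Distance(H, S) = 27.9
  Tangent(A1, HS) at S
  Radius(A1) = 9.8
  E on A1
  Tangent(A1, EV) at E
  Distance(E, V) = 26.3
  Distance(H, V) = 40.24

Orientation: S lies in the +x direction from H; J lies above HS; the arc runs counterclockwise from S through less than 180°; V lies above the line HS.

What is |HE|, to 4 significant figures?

38.84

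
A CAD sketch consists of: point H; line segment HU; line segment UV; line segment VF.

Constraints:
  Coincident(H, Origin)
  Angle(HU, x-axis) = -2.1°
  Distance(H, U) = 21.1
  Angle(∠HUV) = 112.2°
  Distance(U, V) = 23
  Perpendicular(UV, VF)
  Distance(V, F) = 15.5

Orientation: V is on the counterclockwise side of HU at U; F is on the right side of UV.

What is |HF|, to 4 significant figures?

46.76

∠HUV = 112.2°, so UV runs at -2.1° + (180° − 112.2°) = 65.70° from the x-axis; with |UV| = 23.0, V = U + 23.0·(cos 65.70°, sin 65.70°) = (30.55, 20.19). UV ⟂ VF; with |VF| = 15.5 on the right of UV, F = V + 15.5·(0.9114, -0.4115) = (44.68, 13.81). Then |HF| = |F − H| = 46.76.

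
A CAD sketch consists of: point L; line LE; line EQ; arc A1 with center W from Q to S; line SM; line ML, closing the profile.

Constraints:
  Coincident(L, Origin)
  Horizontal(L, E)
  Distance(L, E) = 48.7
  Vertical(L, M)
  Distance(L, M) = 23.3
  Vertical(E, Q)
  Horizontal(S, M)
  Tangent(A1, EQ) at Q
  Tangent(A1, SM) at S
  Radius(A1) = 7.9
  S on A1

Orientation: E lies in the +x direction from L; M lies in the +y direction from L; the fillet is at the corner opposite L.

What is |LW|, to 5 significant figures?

43.610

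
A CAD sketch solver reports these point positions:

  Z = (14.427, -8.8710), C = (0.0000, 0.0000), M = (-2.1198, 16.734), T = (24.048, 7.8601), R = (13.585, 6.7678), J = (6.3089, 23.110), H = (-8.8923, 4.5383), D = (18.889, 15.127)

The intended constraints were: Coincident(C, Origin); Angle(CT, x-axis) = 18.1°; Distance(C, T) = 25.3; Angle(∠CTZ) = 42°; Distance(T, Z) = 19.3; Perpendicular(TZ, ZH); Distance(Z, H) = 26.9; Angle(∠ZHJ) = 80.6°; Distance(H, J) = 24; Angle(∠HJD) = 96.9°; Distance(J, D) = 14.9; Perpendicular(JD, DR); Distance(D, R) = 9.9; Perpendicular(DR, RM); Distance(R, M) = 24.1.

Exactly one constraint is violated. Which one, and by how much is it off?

Distance(R, M) = 24.1 — off by 5.50.

C = (0.00, 0.00) ✓; CT at 18.10° ✓; |CT| = 25.30 ✓; ∠CTZ = 42.00° ✓; |TZ| = 19.30 ✓; ∠(TZ, ZH) = 90.00° ✓; |ZH| = 26.90 ✓; ∠ZHJ = 80.60° ✓; |HJ| = 24.00 ✓; ∠HJD = 96.90° ✓; |JD| = 14.90 ✓; ∠(JD, DR) = 90.00° ✓; |DR| = 9.900 ✓; ∠(DR, RM) = 90.00° ✓; |RM| = 18.60 ✗.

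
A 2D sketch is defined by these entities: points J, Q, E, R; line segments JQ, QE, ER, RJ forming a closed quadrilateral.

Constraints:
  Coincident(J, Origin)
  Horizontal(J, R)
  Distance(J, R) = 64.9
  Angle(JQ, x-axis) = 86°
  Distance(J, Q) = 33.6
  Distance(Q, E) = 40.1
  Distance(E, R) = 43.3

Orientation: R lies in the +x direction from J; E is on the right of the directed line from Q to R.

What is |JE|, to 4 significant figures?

21.69

Checks: |QE| = 40.10 ✓; |ER| = 43.30 ✓.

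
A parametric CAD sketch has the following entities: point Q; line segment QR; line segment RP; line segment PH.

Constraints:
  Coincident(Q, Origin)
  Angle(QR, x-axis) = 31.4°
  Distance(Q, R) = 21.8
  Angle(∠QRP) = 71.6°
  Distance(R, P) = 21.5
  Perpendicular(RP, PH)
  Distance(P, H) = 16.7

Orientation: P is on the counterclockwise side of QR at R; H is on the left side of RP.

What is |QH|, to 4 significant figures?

15.15

∠QRP = 71.6°, so RP runs at 31.4° + (180° − 71.6°) = 139.8° from the x-axis; with |RP| = 21.5, P = R + 21.5·(cos 139.8°, sin 139.8°) = (2.186, 25.24). RP ⟂ PH; with |PH| = 16.7 on the left of RP, H = P + 16.7·(-0.6455, -0.7638) = (-8.593, 12.48). Then |QH| = |H − Q| = 15.15.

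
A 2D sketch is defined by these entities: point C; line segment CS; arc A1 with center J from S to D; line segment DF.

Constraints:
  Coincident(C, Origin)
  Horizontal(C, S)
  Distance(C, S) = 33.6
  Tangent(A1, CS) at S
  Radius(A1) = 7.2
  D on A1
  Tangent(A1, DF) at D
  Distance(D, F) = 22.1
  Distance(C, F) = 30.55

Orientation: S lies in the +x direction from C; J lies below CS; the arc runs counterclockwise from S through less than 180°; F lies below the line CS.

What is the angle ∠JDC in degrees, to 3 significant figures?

165°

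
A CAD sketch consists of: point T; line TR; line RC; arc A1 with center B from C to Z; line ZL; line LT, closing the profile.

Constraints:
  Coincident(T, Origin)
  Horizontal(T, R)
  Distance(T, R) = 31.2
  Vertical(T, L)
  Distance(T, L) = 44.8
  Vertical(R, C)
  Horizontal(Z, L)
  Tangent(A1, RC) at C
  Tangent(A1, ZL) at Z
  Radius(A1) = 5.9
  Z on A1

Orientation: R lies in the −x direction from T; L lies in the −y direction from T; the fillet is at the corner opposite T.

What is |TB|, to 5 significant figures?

46.404

T is at the origin; T and R share the same y with |TR| = 31.2 and R on the −x side, so R = (-31.200, 0.0000). T and L share the same x with |TL| = 44.8 and L on the −y side, so L = (0.0000, -44.800). The virtual corner opposite T is at (-31.200, -44.800). The tangent condition forces BC to be normal to RC and since A1 is tangent to ZL there, BZ ⟂ ZL, with radius 5.9, so the center B sits 5.9 in from both sides at B = (-25.300, -38.900). Then |TB| = |B − T| = 46.404.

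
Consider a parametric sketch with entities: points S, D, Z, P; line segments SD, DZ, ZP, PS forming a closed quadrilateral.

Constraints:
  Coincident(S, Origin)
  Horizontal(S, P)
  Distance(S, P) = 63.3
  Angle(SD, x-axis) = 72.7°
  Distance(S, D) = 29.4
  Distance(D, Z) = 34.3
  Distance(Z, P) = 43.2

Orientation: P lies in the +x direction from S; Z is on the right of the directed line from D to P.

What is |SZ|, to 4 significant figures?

20.74

Checks: |DZ| = 34.30 ✓; |ZP| = 43.20 ✓.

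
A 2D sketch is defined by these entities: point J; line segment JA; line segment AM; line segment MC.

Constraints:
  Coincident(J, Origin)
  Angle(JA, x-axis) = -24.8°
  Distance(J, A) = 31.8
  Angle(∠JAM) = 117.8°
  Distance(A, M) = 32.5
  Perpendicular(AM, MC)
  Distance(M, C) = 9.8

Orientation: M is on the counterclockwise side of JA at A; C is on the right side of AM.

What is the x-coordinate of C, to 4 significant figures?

60.64

J is at the origin; JA runs at -24.8° with length 31.8, so A = 31.8·(cos -24.8°, sin -24.8°) = (28.87, -13.34). ∠JAM = 117.8°, so AM runs at -24.8° + (180° − 117.8°) = 37.40° from the x-axis; with |AM| = 32.5, M = A + 32.5·(cos 37.40°, sin 37.40°) = (54.69, 6.401). The perpendicularity gives MC at right angles to AM; with |MC| = 9.8 on the right of AM, C = M + 9.8·(0.6074, -0.7944) = (60.64, -1.384). So C.x = 60.64.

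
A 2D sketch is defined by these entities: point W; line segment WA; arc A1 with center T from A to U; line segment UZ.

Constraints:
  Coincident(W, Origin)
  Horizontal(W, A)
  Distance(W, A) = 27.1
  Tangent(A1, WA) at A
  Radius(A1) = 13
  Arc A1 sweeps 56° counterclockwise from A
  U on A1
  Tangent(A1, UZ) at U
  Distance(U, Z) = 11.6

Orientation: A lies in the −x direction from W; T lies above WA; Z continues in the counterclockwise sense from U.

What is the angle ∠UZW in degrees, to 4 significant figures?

66.66°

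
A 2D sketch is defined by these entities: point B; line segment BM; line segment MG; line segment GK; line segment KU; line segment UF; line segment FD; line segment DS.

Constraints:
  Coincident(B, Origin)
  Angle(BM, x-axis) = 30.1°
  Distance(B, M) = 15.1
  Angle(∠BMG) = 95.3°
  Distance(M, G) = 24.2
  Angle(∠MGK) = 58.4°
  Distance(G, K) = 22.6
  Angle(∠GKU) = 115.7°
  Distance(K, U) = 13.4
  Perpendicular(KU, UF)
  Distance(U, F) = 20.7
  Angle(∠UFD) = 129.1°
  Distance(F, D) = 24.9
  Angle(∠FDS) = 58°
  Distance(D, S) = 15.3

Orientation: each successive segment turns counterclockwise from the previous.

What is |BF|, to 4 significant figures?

17.94

B is at the origin; BM runs at 30.1° with length 15.1, so M = (13.06, 7.573). ∠BMG = 95.3° gives MG at 114.8° from the x-axis; with |MG| = 24.2, G = (2.913, 29.54). ∠MGK = 58.4° gives GK at -123.6° from the x-axis; with |GK| = 22.6, K = (-9.594, 10.72). ∠GKU = 115.7° gives KU at -59.30° from the x-axis; with |KU| = 13.4, U = (-2.752, -0.8050). KU ⟂ UF, so UF runs at 30.70°; with |UF| = 20.7, F = (15.05, 9.763). Then |BF| = |F − B| = 17.94.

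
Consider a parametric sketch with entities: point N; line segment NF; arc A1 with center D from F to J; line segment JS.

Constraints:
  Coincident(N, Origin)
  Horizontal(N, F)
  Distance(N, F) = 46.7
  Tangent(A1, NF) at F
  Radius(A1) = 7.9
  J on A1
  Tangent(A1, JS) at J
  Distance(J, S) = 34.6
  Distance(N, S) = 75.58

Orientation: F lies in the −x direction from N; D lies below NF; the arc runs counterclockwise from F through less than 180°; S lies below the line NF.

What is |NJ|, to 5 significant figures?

54.452

Checks: |DJ| = 7.900 ✓; ∠(DJ, JS) = 90.00° ✓; |JS| = 34.60 ✓; |NS| = 75.58 ✓.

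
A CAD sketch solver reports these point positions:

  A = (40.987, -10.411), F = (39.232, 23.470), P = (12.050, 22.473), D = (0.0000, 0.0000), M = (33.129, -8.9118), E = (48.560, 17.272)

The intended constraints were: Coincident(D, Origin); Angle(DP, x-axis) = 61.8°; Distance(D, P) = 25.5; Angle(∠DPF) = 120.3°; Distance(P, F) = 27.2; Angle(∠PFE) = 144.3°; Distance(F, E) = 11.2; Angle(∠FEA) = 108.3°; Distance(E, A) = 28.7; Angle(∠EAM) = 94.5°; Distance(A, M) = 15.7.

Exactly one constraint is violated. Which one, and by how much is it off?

Distance(A, M) = 15.7 — off by 7.70.

D = (0.00, 0.00) ✓; DP at 61.80° ✓; |DP| = 25.50 ✓; ∠DPF = 120.3° ✓; |PF| = 27.20 ✓; ∠PFE = 144.3° ✓; |FE| = 11.20 ✓; ∠FEA = 108.3° ✓; |EA| = 28.70 ✓; ∠EAM = 94.50° ✓; |AM| = 8.000 ✗.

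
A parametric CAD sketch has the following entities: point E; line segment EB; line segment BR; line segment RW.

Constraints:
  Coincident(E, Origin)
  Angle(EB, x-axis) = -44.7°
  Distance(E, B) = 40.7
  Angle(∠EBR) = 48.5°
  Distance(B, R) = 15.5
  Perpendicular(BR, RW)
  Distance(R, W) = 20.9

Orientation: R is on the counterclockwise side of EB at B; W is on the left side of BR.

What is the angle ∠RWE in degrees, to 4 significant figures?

129.9°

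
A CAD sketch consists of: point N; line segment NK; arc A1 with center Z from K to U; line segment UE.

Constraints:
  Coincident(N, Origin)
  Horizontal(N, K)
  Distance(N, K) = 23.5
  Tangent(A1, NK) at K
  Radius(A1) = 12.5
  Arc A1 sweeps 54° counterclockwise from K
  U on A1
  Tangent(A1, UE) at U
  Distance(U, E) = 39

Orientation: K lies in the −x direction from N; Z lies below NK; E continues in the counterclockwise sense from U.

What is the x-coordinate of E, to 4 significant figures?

-56.54

N is at the origin; NK is horizontal with |NK| = 23.5 and K on the −x side, so K = (-23.50, 0.000). The tangent condition forces ZK to be normal to NK, so Z = K + (0, -12.5) = (-23.50, -12.50). On A1, K sits at bearing 90° from Z; a 54° counterclockwise sweep puts U at bearing 144°, so U = Z + 12.5·(cos 144°, sin 144°) = (-33.61, -5.153). The tangent condition forces ZU to be normal to UE, so UE runs along (−sin 144°, cos 144°); with |UE| = 39.0, E = (-56.54, -36.70). So E.x = -56.54.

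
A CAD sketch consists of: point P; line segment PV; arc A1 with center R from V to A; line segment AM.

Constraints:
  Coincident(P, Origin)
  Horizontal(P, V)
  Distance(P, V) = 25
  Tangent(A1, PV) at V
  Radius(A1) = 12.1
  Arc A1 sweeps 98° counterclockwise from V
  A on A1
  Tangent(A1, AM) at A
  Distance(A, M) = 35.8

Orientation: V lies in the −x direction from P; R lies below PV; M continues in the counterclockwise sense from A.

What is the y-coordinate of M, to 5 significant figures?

-49.236

P is at the origin; P and V share the same y with |PV| = 25.0 and V on the −x side, so V = (-25.000, 0.0000). A1 meets PV tangentially, so RV is at right angles to PV, so R = V + (0, -12.1) = (-25.000, -12.100). On A1, V sits at bearing 90° from R; a 98° counterclockwise sweep puts A at bearing 188°, so A = R + 12.1·(cos 188°, sin 188°) = (-36.982, -13.784). A1 meets AM tangentially, so RA is at right angles to AM, so AM runs along (−sin 188°, cos 188°); with |AM| = 35.8, M = (-32.000, -49.236). So M.y = -49.236.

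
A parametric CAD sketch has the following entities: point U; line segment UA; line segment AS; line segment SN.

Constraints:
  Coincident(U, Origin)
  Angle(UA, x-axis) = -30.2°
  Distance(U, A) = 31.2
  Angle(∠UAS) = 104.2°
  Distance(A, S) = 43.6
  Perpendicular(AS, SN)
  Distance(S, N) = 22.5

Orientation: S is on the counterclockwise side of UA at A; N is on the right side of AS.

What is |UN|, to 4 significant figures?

73.55

U is at the origin; UA runs at -30.2° with length 31.2, so A = 31.2·(cos -30.2°, sin -30.2°) = (26.97, -15.69). ∠UAS = 104.2°, so AS runs at -30.2° + (180° − 104.2°) = 45.60° from the x-axis; with |AS| = 43.6, S = A + 43.6·(cos 45.60°, sin 45.60°) = (57.47, 15.46). AS is perpendicular to SN; with |SN| = 22.5 on the right of AS, N = S + 22.5·(0.7145, -0.6997) = (73.55, -0.2856). Then |UN| = |N − U| = 73.55.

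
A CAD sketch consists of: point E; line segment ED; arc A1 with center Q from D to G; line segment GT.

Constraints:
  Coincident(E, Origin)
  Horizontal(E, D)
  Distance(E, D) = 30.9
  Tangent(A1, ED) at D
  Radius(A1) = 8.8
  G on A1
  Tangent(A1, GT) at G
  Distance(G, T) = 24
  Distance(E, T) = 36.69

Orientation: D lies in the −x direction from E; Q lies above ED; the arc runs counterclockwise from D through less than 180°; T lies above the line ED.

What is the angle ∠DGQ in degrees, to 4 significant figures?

48.84°

Checks: ∠(QD, DE) = 90.00° ✓; |QG| = 8.800 ✓; ∠(QG, GT) = 90.00° ✓; |GT| = 24.00 ✓; |ET| = 36.69 ✓.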